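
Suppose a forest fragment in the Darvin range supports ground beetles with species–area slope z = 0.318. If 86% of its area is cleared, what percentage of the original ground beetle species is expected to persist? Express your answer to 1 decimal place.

53.5%

S_new/S_old = (A_new/A_old)^z = 0.14^0.318
= exp(0.318 × ln 0.14) = exp(0.318 × -1.9661) = exp(-0.6252) ≈ 0.5351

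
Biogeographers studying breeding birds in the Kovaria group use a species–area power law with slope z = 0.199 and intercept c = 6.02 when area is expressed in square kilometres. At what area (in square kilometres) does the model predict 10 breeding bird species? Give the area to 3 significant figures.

12.8 square kilometres

10 = 6.02 × A^0.199  ⇒  A^0.199 = 10/6.02 = 1.661
ln A = ln(1.661) / 0.199 = 0.5075 / 0.199 = 2.5502
A = e^2.5502 ≈ 12.81 square kilometres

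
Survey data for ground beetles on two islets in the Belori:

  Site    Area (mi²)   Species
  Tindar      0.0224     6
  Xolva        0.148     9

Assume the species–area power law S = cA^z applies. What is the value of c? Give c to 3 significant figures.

13.6

z = ln(S₂/S₁) / ln(A₂/A₁) = ln(9/6) / ln(0.148/0.0224) = 0.4055 / 1.8882 = 0.2147
c = S₁ / A₁^z = 6 / 0.0224^0.2147 = 6 / 0.4423 = 13.57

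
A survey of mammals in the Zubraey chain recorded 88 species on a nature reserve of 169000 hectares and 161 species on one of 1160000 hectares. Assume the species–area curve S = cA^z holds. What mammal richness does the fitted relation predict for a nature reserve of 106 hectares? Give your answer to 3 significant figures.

8.71

z = ln(161/88) / ln(1160000/169000) = 0.6041 / 1.9263 = 0.3136
c = 88 / 169000^0.3136 = 88 / 43.59 = 2.019
S₃ = 2.019 × 106^0.3136 = 2.019 × 4.316 ≈ 8.713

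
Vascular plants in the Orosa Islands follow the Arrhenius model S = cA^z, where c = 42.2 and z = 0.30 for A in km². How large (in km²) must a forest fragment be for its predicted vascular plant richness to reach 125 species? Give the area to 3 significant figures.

37.3 km²

125 = 42.2 × A^0.3  ⇒  A^0.3 = 125/42.2 = 2.962
ln A = ln(2.962) / 0.3 = 1.0859 / 0.3 = 3.6196
A = e^3.6196 ≈ 37.32 km²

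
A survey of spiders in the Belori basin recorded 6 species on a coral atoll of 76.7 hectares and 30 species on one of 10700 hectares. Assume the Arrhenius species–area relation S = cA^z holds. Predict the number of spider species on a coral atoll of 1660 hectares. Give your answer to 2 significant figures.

16

z = ln(30/6) / ln(10700/76.7) = 1.6094 / 4.9381 = 0.3259
c = 6 / 76.7^0.3259 = 6 / 4.114 = 1.458
S₃ = 1.458 × 1660^0.3259 = 1.458 × 11.21 ≈ 16.34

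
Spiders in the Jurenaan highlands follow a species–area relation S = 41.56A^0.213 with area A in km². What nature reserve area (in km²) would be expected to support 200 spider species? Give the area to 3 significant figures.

200 = 41.56 × A^0.213  ⇒  A^0.213 = 200/41.56 = 4.812
ln A = ln(4.812) / 0.213 = 1.5712 / 0.213 = 7.3764
A = e^7.3764 ≈ 1598 km²

1600 km²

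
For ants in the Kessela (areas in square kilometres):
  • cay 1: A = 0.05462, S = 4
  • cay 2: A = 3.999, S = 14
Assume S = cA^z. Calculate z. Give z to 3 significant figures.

Taking logs: ln S = ln c + z ln A, so z = (ln S₂ − ln S₁)/(ln A₂ − ln A₁).
z = ln(14/4) / ln(3.999/0.05462) = ln(3.5) / ln(73.21) = 1.2528 / 4.2934 = 0.2918

0.292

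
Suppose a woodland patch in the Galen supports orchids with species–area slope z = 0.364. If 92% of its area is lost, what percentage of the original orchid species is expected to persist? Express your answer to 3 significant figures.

S_new/S_old = (A_new/A_old)^z = 0.08^0.364
= exp(0.364 × ln 0.08) = exp(0.364 × -2.5257) = exp(-0.9194) ≈ 0.3988

39.9%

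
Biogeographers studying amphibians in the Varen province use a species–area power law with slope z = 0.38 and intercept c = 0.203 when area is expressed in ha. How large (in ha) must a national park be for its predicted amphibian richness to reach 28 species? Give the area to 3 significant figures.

28 = 0.203 × A^0.38  ⇒  A^0.38 = 28/0.203 = 137.9
ln A = ln(137.9) / 0.38 = 4.9268 / 0.38 = 12.9651
A = e^12.9651 ≈ 427257 ha

427000 ha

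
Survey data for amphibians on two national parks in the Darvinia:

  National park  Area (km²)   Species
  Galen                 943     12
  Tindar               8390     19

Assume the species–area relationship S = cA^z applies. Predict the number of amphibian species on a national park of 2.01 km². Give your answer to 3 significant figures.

z = ln(19/12) / ln(8390/943) = 0.4595 / 2.1857 = 0.2102
c = 12 / 943^0.2102 = 12 / 4.221 = 2.843
S₃ = 2.843 × 2.01^0.2102 = 2.843 × 1.158 ≈ 3.293

3.29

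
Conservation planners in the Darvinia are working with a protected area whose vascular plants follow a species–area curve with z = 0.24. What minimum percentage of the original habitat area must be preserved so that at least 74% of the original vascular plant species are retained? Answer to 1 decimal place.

Need (A_new/A_old)^0.24 = 0.74, so A_new/A_old = 0.74^(1/0.24) = 0.74^4.167
ln(A_new/A_old) = ln 0.74 / 0.24 = -0.3011 / 0.24 = -1.2546
A_new/A_old = e^-1.2546 ≈ 0.2852

28.5%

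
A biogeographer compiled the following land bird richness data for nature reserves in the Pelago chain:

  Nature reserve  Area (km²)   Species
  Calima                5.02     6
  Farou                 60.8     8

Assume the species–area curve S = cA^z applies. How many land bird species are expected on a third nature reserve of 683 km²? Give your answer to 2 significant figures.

11

z = ln(8/6) / ln(60.8/5.02) = 0.2877 / 2.4942 = 0.1153
c = 6 / 5.02^0.1153 = 6 / 1.205 = 4.981
S₃ = 4.981 × 683^0.1153 = 4.981 × 2.123 ≈ 10.57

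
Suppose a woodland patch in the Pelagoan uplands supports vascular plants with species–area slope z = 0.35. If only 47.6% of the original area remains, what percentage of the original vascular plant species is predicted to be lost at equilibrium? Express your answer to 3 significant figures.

S_new/S_old = (A_new/A_old)^z = 0.476^0.35
= exp(0.35 × ln 0.476) = exp(0.35 × -0.7423) = exp(-0.2598) ≈ 0.7712
Fraction lost = 1 − 0.7712 = 0.2288

22.9%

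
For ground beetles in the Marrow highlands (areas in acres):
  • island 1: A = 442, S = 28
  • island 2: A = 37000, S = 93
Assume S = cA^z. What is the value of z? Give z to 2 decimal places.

0.27

Taking logs: ln S = ln c + z ln A, so z = (ln S₂ − ln S₁)/(ln A₂ − ln A₁).
z = ln(93/28) / ln(37000/442) = ln(3.321) / ln(83.71) = 1.2004 / 4.4274 = 0.2711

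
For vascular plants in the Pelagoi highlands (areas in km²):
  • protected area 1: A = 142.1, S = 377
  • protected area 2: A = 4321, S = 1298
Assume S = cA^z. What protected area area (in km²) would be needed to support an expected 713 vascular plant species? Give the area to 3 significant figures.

z = ln(1298/377) / ln(4321/142.1) = 1.2363 / 3.4147 = 0.3621
c = 377 / 142.1^0.3621 = 377 / 6.017 = 62.66
A = (713/62.66)^(1/0.3621) ⇒ ln A = ln(11.38)/0.3621 = 6.7166
A = e^6.7166 ≈ 826 km²

826 km²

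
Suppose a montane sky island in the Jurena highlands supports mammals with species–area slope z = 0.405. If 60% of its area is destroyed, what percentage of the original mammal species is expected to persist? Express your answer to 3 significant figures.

69.0%

S_new/S_old = (A_new/A_old)^z = 0.4^0.405
= exp(0.405 × ln 0.4) = exp(0.405 × -0.9163) = exp(-0.3711) ≈ 0.69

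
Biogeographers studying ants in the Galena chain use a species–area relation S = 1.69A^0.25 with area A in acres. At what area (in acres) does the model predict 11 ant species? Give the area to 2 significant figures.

11 = 1.69 × A^0.25  ⇒  A^0.25 = 11/1.69 = 6.509
ln A = ln(6.509) / 0.25 = 1.8732 / 0.25 = 7.4927
A = e^7.4927 ≈ 1795 acres

1800 acres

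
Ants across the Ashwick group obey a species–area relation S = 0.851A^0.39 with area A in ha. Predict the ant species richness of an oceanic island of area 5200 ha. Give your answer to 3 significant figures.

S = 0.851 × 5200^0.39
ln S = ln 0.851 + 0.39 × ln 5200 = -0.1613 + 0.39 × 8.5564 = 3.1757
S = e^3.1757 ≈ 23.94

23.9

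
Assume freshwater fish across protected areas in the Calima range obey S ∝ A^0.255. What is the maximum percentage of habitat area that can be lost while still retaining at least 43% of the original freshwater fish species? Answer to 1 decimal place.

Need (A_new/A_old)^0.255 = 0.43, so A_new/A_old = 0.43^(1/0.255) = 0.43^3.922
ln(A_new/A_old) = ln 0.43 / 0.255 = -0.8440 / 0.255 = -3.3097
A_new/A_old = e^-3.3097 ≈ 0.03653
Fraction that can be lost = 1 − 0.03653 = 0.9635

96.3%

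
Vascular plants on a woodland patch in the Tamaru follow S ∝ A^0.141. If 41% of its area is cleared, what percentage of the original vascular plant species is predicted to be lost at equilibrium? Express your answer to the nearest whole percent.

7%

S_new/S_old = (A_new/A_old)^z = 0.59^0.141
= exp(0.141 × ln 0.59) = exp(0.141 × -0.5276) = exp(-0.0744) ≈ 0.9283
Fraction lost = 1 − 0.9283 = 0.0717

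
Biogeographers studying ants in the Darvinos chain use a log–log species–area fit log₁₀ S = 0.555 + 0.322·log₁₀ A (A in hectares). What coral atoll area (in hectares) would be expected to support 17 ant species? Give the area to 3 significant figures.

17 = 3.589 × A^0.322  ⇒  A^0.322 = 17/3.589 = 4.736
ln A = ln(4.736) / 0.322 = 1.5553 / 0.322 = 4.8301
A = e^4.8301 ≈ 125.2 hectares

125 hectares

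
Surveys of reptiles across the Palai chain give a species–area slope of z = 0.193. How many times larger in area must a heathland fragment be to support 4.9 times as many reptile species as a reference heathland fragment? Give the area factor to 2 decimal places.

(A₂/A₁)^0.193 = 4.9, so A₂/A₁ = 4.9^(1/0.193) = 4.9^5.181
ln(A₂/A₁) = ln 4.9 / 0.193 = 1.5892 / 0.193 = 8.2344
A₂/A₁ = e^8.2344 ≈ 3768

3768.30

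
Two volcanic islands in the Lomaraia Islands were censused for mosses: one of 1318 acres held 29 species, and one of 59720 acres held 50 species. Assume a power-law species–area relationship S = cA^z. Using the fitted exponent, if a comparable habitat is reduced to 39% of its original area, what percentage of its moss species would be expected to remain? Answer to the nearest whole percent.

z = ln(50/29) / ln(59720/1318) = 0.5447 / 3.8136 = 0.1428
S_new/S_old = (A_new/A_old)^z = 0.39^0.1428 = exp(0.1428 × -0.9416) = 0.8742

87%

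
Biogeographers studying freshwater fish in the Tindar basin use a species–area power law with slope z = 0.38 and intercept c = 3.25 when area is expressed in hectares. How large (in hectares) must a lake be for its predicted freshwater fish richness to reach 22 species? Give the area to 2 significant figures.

150 hectares

22 = 3.25 × A^0.38  ⇒  A^0.38 = 22/3.25 = 6.769
ln A = ln(6.769) / 0.38 = 1.9124 / 0.38 = 5.0326
A = e^5.0326 ≈ 153.3 hectares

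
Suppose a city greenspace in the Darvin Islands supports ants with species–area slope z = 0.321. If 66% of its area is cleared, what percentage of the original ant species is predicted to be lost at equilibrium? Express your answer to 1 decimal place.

S_new/S_old = (A_new/A_old)^z = 0.34^0.321
= exp(0.321 × ln 0.34) = exp(0.321 × -1.0788) = exp(-0.3463) ≈ 0.7073
Fraction lost = 1 − 0.7073 = 0.2927

29.3%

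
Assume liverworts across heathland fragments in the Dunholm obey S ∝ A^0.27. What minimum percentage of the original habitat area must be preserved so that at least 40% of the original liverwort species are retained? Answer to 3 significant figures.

Need (A_new/A_old)^0.27 = 0.4, so A_new/A_old = 0.4^(1/0.27) = 0.4^3.704
ln(A_new/A_old) = ln 0.4 / 0.27 = -0.9163 / 0.27 = -3.3937
A_new/A_old = e^-3.3937 ≈ 0.03359

3.36%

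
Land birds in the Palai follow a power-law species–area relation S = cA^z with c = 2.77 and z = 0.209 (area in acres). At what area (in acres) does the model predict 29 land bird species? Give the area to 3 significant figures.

75900 acres

29 = 2.77 × A^0.209  ⇒  A^0.209 = 29/2.77 = 10.47
ln A = ln(10.47) / 0.209 = 2.3484 / 0.209 = 11.2366
A = e^11.2366 ≈ 75856 acres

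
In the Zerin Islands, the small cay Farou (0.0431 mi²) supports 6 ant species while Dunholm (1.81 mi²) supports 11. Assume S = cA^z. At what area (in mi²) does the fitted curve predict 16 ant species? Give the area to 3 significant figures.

z = ln(11/6) / ln(1.81/0.0431) = 0.6061 / 3.7376 = 0.1622
c = 6 / 0.0431^0.1622 = 6 / 0.6005 = 9.991
A = (16/9.991)^(1/0.1622) ⇒ ln A = ln(1.601)/0.1622 = 2.9038
A = e^2.9038 ≈ 18.24 mi²

18.2 mi²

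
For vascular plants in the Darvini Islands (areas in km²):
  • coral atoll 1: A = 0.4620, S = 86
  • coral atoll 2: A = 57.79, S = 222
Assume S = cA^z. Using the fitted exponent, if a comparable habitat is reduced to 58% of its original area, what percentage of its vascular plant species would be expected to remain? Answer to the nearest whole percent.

z = ln(222/86) / ln(57.79/0.462) = 0.9483 / 4.8290 = 0.1964
S_new/S_old = (A_new/A_old)^z = 0.58^0.1964 = exp(0.1964 × -0.5447) = 0.8985

90%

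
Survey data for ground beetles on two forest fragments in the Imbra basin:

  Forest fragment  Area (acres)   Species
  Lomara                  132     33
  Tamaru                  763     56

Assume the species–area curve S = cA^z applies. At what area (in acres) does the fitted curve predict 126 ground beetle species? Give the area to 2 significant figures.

z = ln(56/33) / ln(763/132) = 0.5288 / 1.7545 = 0.3014
c = 33 / 132^0.3014 = 33 / 4.357 = 7.574
A = (126/7.574)^(1/0.3014) ⇒ ln A = ln(16.64)/0.3014 = 9.3275
A = e^9.3275 ≈ 11243 acres

11000 acres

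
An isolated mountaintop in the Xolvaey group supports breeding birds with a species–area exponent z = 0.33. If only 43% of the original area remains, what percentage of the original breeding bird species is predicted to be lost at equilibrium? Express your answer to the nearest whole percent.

24%

S_new/S_old = (A_new/A_old)^z = 0.43^0.33
= exp(0.33 × ln 0.43) = exp(0.33 × -0.8440) = exp(-0.2785) ≈ 0.7569
Fraction lost = 1 − 0.7569 = 0.2431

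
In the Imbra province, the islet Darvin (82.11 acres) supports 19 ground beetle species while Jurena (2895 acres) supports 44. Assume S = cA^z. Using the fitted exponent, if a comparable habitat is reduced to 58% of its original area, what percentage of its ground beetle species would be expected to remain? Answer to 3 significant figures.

z = ln(44/19) / ln(2895/82.11) = 0.8398 / 3.5627 = 0.2357
S_new/S_old = (A_new/A_old)^z = 0.58^0.2357 = exp(0.2357 × -0.5447) = 0.8795

88.0%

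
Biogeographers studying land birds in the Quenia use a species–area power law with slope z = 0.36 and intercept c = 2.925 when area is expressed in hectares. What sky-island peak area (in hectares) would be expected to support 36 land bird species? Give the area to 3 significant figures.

1070 hectares

36 = 2.925 × A^0.36  ⇒  A^0.36 = 36/2.925 = 12.31
ln A = ln(12.31) / 0.36 = 2.5102 / 0.36 = 6.9728
A = e^6.9728 ≈ 1067 hectares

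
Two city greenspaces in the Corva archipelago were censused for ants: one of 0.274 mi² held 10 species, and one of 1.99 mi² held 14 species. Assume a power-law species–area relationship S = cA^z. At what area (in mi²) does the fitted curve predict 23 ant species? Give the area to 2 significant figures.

z = ln(14/10) / ln(1.99/0.274) = 0.3365 / 1.9828 = 0.1697
c = 10 / 0.274^0.1697 = 10 / 0.8028 = 12.46
A = (23/12.46)^(1/0.1697) ⇒ ln A = ln(1.846)/0.1697 = 3.6135
A = e^3.6135 ≈ 37.1 mi²

37 mi²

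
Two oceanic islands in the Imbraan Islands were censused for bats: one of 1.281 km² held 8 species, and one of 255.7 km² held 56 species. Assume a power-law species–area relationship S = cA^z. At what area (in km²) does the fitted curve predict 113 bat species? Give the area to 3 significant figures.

1730 km²

z = ln(56/8) / ln(255.7/1.281) = 1.9459 / 5.2964 = 0.3674
c = 8 / 1.281^0.3674 = 8 / 1.095 = 7.304
A = (113/7.304)^(1/0.3674) ⇒ ln A = ln(15.47)/0.3674 = 7.4548
A = e^7.4548 ≈ 1728 km²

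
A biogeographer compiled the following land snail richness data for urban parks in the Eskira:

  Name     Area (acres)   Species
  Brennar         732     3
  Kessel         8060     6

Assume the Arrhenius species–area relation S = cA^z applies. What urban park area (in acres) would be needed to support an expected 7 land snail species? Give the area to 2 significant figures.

14000 acres

z = ln(6/3) / ln(8060/732) = 0.6931 / 2.3989 = 0.2889
c = 3 / 732^0.2889 = 3 / 6.725 = 0.4461
A = (7/0.4461)^(1/0.2889) ⇒ ln A = ln(15.69)/0.2889 = 9.5282
A = e^9.5282 ≈ 13741 acres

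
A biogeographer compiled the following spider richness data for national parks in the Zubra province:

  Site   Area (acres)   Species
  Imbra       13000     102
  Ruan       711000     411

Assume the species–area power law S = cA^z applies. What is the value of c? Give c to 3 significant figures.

3.77

z = ln(S₂/S₁) / ln(A₂/A₁) = ln(411/102) / ln(711000/13000) = 1.3936 / 4.0017 = 0.3483
c = S₁ / A₁^z = 102 / 13000^0.3483 = 102 / 27.08 = 3.766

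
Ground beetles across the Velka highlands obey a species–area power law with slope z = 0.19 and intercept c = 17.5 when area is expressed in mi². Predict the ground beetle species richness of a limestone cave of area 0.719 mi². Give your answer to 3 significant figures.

16.4

S = 17.5 × 0.719^0.19 = 17.5 × 0.9392 ≈ 16.44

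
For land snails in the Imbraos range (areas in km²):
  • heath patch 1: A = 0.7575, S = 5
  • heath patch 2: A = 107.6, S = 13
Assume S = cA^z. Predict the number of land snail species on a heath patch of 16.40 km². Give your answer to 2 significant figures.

z = ln(13/5) / ln(107.6/0.7575) = 0.9555 / 4.9562 = 0.1928
c = 5 / 0.7575^0.1928 = 5 / 0.9479 = 5.275
S₃ = 5.275 × 16.4^0.1928 = 5.275 × 1.715 ≈ 9.046

9.0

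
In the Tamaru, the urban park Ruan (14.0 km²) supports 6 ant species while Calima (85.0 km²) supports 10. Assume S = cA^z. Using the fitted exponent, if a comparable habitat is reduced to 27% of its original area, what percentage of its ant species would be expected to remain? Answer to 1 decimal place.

69.0%

z = ln(10/6) / ln(85/14) = 0.5108 / 1.8036 = 0.2832
S_new/S_old = (A_new/A_old)^z = 0.27^0.2832 = exp(0.2832 × -1.3093) = 0.6902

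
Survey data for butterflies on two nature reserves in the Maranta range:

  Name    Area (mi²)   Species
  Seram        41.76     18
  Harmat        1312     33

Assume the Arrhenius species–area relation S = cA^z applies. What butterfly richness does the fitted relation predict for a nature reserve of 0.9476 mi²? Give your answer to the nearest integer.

9

z = ln(33/18) / ln(1312/41.76) = 0.6061 / 3.4474 = 0.1758
c = 18 / 41.76^0.1758 = 18 / 1.927 = 9.339
S₃ = 9.339 × 0.9476^0.1758 = 9.339 × 0.9906 ≈ 9.251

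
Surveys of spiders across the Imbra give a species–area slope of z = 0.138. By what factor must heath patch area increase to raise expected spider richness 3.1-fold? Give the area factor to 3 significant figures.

(A₂/A₁)^0.138 = 3.1, so A₂/A₁ = 3.1^(1/0.138) = 3.1^7.246
ln(A₂/A₁) = ln 3.1 / 0.138 = 1.1314 / 0.138 = 8.1986
A₂/A₁ = e^8.1986 ≈ 3636

3640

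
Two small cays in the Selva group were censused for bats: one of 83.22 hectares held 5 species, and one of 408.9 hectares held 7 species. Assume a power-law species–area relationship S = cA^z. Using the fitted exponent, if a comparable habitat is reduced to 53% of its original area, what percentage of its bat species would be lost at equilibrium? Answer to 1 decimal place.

12.6%

z = ln(7/5) / ln(408.9/83.22) = 0.3365 / 1.5920 = 0.2114
S_new/S_old = (A_new/A_old)^z = 0.53^0.2114 = exp(0.2114 × -0.6349) = 0.8744
Fraction lost = 1 − 0.8744 = 0.1256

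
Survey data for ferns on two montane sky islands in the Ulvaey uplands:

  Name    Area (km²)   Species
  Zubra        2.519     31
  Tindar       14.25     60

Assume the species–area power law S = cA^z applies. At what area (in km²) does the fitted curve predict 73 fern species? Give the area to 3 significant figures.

23.8 km²

z = ln(60/31) / ln(14.25/2.519) = 0.6604 / 1.7329 = 0.3811
c = 31 / 2.519^0.3811 = 31 / 1.422 = 21.8
A = (73/21.8)^(1/0.3811) ⇒ ln A = ln(3.349)/0.3811 = 3.1714
A = e^3.1714 ≈ 23.84 km²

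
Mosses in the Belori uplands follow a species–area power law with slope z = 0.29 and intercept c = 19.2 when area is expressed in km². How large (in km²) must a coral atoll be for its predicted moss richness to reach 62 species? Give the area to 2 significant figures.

62 = 19.2 × A^0.29  ⇒  A^0.29 = 62/19.2 = 3.229
ln A = ln(3.229) / 0.29 = 1.1722 / 0.29 = 4.0422
A = e^4.0422 ≈ 56.95 km²

57 km²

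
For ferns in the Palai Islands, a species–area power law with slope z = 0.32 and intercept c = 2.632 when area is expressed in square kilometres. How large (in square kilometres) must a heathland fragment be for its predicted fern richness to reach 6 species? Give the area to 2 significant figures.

13 square kilometres

6 = 2.632 × A^0.32  ⇒  A^0.32 = 6/2.632 = 2.28
ln A = ln(2.28) / 0.32 = 0.8240 / 0.32 = 2.5750
A = e^2.5750 ≈ 13.13 square kilometres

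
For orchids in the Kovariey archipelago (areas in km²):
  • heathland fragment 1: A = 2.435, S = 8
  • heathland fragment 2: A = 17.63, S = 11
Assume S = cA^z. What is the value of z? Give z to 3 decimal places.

Taking logs: ln S = ln c + z ln A, so z = (ln S₂ − ln S₁)/(ln A₂ − ln A₁).
z = ln(11/8) / ln(17.63/2.435) = ln(1.375) / ln(7.24) = 0.3185 / 1.9797 = 0.1609

0.161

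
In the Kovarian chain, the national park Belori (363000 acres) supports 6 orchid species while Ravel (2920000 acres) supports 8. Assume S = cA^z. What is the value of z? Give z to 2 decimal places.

0.14

Taking logs: ln S = ln c + z ln A, so z = (ln S₂ − ln S₁)/(ln A₂ − ln A₁).
z = ln(8/6) / ln(2920000/363000) = ln(1.333) / ln(8.044) = 0.2877 / 2.0849 = 0.1380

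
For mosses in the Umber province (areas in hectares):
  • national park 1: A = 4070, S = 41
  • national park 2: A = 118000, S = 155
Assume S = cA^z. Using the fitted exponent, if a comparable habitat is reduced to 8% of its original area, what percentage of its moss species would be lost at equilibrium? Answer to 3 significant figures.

z = ln(155/41) / ln(118000/4070) = 1.3299 / 3.3670 = 0.3950
S_new/S_old = (A_new/A_old)^z = 0.08^0.3950 = exp(0.3950 × -2.5257) = 0.3688
Fraction lost = 1 − 0.3688 = 0.6312

63.1%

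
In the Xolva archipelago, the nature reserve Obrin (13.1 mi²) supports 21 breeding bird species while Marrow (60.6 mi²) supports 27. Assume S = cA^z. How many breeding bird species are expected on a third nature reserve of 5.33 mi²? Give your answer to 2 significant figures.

18

z = ln(27/21) / ln(60.6/13.1) = 0.2513 / 1.5317 = 0.1641
c = 21 / 13.1^0.1641 = 21 / 1.525 = 13.77
S₃ = 13.77 × 5.33^0.1641 = 13.77 × 1.316 ≈ 18.12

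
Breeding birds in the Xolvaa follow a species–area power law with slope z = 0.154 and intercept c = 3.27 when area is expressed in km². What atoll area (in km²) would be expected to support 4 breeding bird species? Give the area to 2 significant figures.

3.7 km²

4 = 3.27 × A^0.154  ⇒  A^0.154 = 4/3.27 = 1.223
ln A = ln(1.223) / 0.154 = 0.2015 / 0.154 = 1.3085
A = e^1.3085 ≈ 3.701 km²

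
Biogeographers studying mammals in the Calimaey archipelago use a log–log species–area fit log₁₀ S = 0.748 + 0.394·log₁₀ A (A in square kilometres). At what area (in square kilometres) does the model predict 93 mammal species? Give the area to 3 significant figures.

1250 square kilometres

93 = 5.598 × A^0.394  ⇒  A^0.394 = 93/5.598 = 16.61
ln A = ln(16.61) / 0.394 = 2.8103 / 0.394 = 7.1327
A = e^7.1327 ≈ 1252 square kilometres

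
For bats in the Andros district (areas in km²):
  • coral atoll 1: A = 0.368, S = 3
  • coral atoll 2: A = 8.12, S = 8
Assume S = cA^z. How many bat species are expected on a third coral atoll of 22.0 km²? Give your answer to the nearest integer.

z = ln(8/3) / ln(8.12/0.368) = 0.9808 / 3.0940 = 0.3170
c = 3 / 0.368^0.3170 = 3 / 0.7284 = 4.119
S₃ = 4.119 × 22^0.3170 = 4.119 × 2.664 ≈ 10.97

11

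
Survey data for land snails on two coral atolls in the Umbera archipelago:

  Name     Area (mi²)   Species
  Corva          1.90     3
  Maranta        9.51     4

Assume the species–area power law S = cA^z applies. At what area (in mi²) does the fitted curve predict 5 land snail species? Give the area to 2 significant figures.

33 mi²

z = ln(4/3) / ln(9.51/1.9) = 0.2877 / 1.6105 = 0.1786
c = 3 / 1.9^0.1786 = 3 / 1.121 = 2.675
A = (5/2.675)^(1/0.1786) ⇒ ln A = ln(1.869)/0.1786 = 3.5015
A = e^3.5015 ≈ 33.17 mi²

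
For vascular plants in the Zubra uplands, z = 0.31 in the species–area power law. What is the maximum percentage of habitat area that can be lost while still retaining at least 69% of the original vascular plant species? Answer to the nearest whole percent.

70%

Need (A_new/A_old)^0.31 = 0.69, so A_new/A_old = 0.69^(1/0.31) = 0.69^3.226
ln(A_new/A_old) = ln 0.69 / 0.31 = -0.3711 / 0.31 = -1.1970
A_new/A_old = e^-1.1970 ≈ 0.3021
Fraction that can be lost = 1 − 0.3021 = 0.6979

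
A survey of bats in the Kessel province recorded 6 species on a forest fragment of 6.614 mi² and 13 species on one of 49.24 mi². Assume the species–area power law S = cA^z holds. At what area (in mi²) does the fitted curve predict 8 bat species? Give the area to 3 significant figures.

14.0 mi²

z = ln(13/6) / ln(49.24/6.614) = 0.7732 / 2.0075 = 0.3851
c = 6 / 6.614^0.3851 = 6 / 2.07 = 2.898
A = (8/2.898)^(1/0.3851) ⇒ ln A = ln(2.76)/0.3851 = 2.6361
A = e^2.6361 ≈ 13.96 mi²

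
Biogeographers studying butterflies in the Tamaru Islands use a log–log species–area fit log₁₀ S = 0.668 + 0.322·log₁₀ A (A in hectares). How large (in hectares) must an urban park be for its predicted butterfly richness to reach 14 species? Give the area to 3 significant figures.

30.5 hectares

14 = 4.656 × A^0.322  ⇒  A^0.322 = 14/4.656 = 3.007
ln A = ln(3.007) / 0.322 = 1.1009 / 0.322 = 3.4190
A = e^3.4190 ≈ 30.54 hectares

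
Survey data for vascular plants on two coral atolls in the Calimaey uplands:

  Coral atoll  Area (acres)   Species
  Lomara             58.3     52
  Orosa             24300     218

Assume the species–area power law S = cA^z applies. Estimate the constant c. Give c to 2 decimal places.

19.79

z = ln(S₂/S₁) / ln(A₂/A₁) = ln(218/52) / ln(24300/58.3) = 1.4333 / 6.0326 = 0.2376
c = S₁ / A₁^z = 52 / 58.3^0.2376 = 52 / 2.627 = 19.79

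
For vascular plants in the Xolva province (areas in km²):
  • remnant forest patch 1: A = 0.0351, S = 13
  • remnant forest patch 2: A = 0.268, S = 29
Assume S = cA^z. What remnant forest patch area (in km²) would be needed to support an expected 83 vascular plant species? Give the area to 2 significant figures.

3.8 km²

z = ln(29/13) / ln(0.268/0.0351) = 0.8023 / 2.0328 = 0.3947
c = 13 / 0.0351^0.3947 = 13 / 0.2666 = 48.77
A = (83/48.77)^(1/0.3947) ⇒ ln A = ln(1.702)/0.3947 = 1.3474
A = e^1.3474 ≈ 3.847 km²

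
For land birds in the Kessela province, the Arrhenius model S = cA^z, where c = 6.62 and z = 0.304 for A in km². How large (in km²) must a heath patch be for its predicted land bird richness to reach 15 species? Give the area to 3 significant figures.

14.7 km²

15 = 6.62 × A^0.304  ⇒  A^0.304 = 15/6.62 = 2.266
ln A = ln(2.266) / 0.304 = 0.8180 / 0.304 = 2.6906
A = e^2.6906 ≈ 14.74 km²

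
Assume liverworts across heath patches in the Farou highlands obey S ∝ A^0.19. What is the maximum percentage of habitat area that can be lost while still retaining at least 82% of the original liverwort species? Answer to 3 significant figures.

Need (A_new/A_old)^0.19 = 0.82, so A_new/A_old = 0.82^(1/0.19) = 0.82^5.263
ln(A_new/A_old) = ln 0.82 / 0.19 = -0.1985 / 0.19 = -1.0445
A_new/A_old = e^-1.0445 ≈ 0.3519
Fraction that can be lost = 1 − 0.3519 = 0.6481

64.8%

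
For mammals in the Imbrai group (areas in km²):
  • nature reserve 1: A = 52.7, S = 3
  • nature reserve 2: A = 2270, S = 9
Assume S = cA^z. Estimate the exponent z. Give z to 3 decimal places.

0.292

Taking logs: ln S = ln c + z ln A, so z = (ln S₂ − ln S₁)/(ln A₂ − ln A₁).
z = ln(9/3) / ln(2270/52.7) = ln(3) / ln(43.07) = 1.0986 / 3.7629 = 0.2920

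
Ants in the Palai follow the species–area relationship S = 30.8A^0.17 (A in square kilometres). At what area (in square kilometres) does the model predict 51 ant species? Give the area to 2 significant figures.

19 square kilometres

51 = 30.8 × A^0.17  ⇒  A^0.17 = 51/30.8 = 1.656
ln A = ln(1.656) / 0.17 = 0.5043 / 0.17 = 2.9665
A = e^2.9665 ≈ 19.42 square kilometres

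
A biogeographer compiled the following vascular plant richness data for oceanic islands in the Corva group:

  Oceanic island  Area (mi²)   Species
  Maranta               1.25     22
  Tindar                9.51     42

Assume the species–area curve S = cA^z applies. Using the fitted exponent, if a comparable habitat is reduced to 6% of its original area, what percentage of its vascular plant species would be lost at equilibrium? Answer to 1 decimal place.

z = ln(42/22) / ln(9.51/1.25) = 0.6466 / 2.0292 = 0.3187
S_new/S_old = (A_new/A_old)^z = 0.06^0.3187 = exp(0.3187 × -2.8134) = 0.408
Fraction lost = 1 − 0.408 = 0.592

59.2%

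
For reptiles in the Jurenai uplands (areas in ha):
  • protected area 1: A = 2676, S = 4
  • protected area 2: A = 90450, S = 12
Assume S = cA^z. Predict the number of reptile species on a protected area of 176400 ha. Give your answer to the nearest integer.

z = ln(12/4) / ln(90450/2676) = 1.0986 / 3.5205 = 0.3121
c = 4 / 2676^0.3121 = 4 / 11.74 = 0.3408
S₃ = 0.3408 × 176400^0.3121 = 0.3408 × 43.38 ≈ 14.78

15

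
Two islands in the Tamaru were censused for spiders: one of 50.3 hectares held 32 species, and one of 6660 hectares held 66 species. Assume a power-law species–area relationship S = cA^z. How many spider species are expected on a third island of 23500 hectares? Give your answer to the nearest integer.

80

z = ln(66/32) / ln(6660/50.3) = 0.7239 / 4.8859 = 0.1482
c = 32 / 50.3^0.1482 = 32 / 1.787 = 17.91
S₃ = 17.91 × 23500^0.1482 = 17.91 × 4.443 ≈ 79.56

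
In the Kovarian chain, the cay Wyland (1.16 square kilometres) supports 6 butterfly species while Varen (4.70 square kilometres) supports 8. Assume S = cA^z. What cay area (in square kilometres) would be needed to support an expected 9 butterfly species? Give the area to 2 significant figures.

8.3 square kilometres

z = ln(8/6) / ln(4.7/1.16) = 0.2877 / 1.3991 = 0.2056
c = 6 / 1.16^0.2056 = 6 / 1.031 = 5.82
A = (9/5.82)^(1/0.2056) ⇒ ln A = ln(1.546)/0.2056 = 2.1204
A = e^2.1204 ≈ 8.334 square kilometres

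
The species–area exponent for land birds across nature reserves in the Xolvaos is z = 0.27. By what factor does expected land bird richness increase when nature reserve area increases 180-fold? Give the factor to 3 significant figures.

4.06

S₂/S₁ = (A₂/A₁)^z = 180^0.27
ln(S₂/S₁) = 0.27 × ln 180 = 0.27 × 5.1930 = 1.4021
S₂/S₁ = e^1.4021 ≈ 4.064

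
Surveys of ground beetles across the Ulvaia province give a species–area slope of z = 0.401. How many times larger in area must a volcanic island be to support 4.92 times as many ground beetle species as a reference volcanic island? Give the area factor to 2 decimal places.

(A₂/A₁)^0.401 = 4.92, so A₂/A₁ = 4.92^(1/0.401) = 4.92^2.494
ln(A₂/A₁) = ln 4.92 / 0.401 = 1.5933 / 0.401 = 3.9733
A₂/A₁ = e^3.9733 ≈ 53.16

53.16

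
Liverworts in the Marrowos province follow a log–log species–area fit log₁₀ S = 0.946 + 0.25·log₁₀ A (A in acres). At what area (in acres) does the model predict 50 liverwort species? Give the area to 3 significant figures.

1030 acres

50 = 8.831 × A^0.25  ⇒  A^0.25 = 50/8.831 = 5.662
ln A = ln(5.662) / 0.25 = 1.7338 / 0.25 = 6.9351
A = e^6.9351 ≈ 1028 acres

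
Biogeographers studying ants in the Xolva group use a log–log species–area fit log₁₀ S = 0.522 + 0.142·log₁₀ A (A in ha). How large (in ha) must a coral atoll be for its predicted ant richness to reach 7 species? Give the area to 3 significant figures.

7 = 3.327 × A^0.142  ⇒  A^0.142 = 7/3.327 = 2.104
ln A = ln(2.104) / 0.142 = 0.7440 / 0.142 = 5.2392
A = e^5.2392 ≈ 188.5 ha

189 ha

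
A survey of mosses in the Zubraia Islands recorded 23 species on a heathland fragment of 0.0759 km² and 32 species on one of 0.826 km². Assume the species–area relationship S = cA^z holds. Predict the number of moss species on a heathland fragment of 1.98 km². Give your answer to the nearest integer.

z = ln(32/23) / ln(0.826/0.0759) = 0.3302 / 2.3872 = 0.1383
c = 23 / 0.0759^0.1383 = 23 / 0.7 = 32.86
S₃ = 32.86 × 1.98^0.1383 = 32.86 × 1.099 ≈ 36.11

36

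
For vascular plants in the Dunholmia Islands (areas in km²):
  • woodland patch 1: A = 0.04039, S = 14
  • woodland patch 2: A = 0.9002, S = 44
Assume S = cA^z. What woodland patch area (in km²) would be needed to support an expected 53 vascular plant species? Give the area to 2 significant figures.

1.5 km²

z = ln(44/14) / ln(0.9002/0.04039) = 1.1451 / 3.1040 = 0.3689
c = 14 / 0.04039^0.3689 = 14 / 0.3061 = 45.74
A = (53/45.74)^(1/0.3689) ⇒ ln A = ln(1.159)/0.3689 = 0.3993
A = e^0.3993 ≈ 1.491 km²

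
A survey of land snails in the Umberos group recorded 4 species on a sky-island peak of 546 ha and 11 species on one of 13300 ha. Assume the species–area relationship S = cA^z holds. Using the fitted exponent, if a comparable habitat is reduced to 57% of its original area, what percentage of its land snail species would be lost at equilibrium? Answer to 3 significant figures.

z = ln(11/4) / ln(13300/546) = 1.0116 / 3.1929 = 0.3168
S_new/S_old = (A_new/A_old)^z = 0.57^0.3168 = exp(0.3168 × -0.5621) = 0.8369
Fraction lost = 1 − 0.8369 = 0.1631

16.3%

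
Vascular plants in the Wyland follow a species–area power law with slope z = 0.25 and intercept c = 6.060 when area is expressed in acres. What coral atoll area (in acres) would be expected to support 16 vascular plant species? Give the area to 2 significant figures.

16 = 6.06 × A^0.25  ⇒  A^0.25 = 16/6.06 = 2.64
ln A = ln(2.64) / 0.25 = 0.9709 / 0.25 = 3.8835
A = e^3.8835 ≈ 48.59 acres

49 acres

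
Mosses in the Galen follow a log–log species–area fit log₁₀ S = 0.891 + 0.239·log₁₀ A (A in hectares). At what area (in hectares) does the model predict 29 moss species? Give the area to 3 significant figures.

29 = 7.78 × A^0.239  ⇒  A^0.239 = 29/7.78 = 3.727
ln A = ln(3.727) / 0.239 = 1.3157 / 0.239 = 5.5050
A = e^5.5050 ≈ 245.9 hectares

246 hectares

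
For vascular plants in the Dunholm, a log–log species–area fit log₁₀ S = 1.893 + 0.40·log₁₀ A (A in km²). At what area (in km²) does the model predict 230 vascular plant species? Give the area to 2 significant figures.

15 km²

230 = 78.16 × A^0.4  ⇒  A^0.4 = 230/78.16 = 2.943
ln A = ln(2.943) / 0.4 = 1.0793 / 0.4 = 2.6982
A = e^2.6982 ≈ 14.85 km²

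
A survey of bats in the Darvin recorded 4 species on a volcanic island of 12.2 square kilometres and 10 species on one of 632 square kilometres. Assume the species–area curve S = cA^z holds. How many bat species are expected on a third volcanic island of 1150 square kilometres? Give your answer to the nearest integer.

z = ln(10/4) / ln(632/12.2) = 0.9163 / 3.9475 = 0.2321
c = 4 / 12.2^0.2321 = 4 / 1.787 = 2.238
S₃ = 2.238 × 1150^0.2321 = 2.238 × 5.134 ≈ 11.49

11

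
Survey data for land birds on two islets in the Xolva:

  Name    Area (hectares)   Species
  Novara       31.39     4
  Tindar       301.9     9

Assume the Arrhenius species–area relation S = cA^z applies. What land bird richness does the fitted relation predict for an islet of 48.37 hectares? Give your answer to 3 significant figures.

4.67

z = ln(9/4) / ln(301.9/31.39) = 0.8109 / 2.2636 = 0.3582
c = 4 / 31.39^0.3582 = 4 / 3.437 = 1.164
S₃ = 1.164 × 48.37^0.3582 = 1.164 × 4.013 ≈ 4.67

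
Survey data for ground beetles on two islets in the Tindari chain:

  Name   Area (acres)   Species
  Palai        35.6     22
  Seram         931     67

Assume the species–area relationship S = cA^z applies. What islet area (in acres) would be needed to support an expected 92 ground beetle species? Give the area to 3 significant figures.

z = ln(67/22) / ln(931/35.6) = 1.1137 / 3.2639 = 0.3412
c = 22 / 35.6^0.3412 = 22 / 3.383 = 6.502
A = (92/6.502)^(1/0.3412) ⇒ ln A = ln(14.15)/0.3412 = 7.7656
A = e^7.7656 ≈ 2358 acres

2360 acres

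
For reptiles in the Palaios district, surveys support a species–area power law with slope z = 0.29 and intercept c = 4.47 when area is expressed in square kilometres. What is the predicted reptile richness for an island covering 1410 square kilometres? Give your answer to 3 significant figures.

36.6

S = 4.47 × 1410^0.29
ln S = ln 4.47 + 0.29 × ln 1410 = 1.4974 + 0.29 × 7.2513 = 3.6003
S = e^3.6003 ≈ 36.61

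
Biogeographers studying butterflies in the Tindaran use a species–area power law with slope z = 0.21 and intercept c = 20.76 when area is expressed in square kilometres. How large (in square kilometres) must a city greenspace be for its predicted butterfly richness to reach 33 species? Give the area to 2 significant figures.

33 = 20.76 × A^0.21  ⇒  A^0.21 = 33/20.76 = 1.59
ln A = ln(1.59) / 0.21 = 0.4635 / 0.21 = 2.2070
A = e^2.2070 ≈ 9.089 square kilometres

9.1 square kilometres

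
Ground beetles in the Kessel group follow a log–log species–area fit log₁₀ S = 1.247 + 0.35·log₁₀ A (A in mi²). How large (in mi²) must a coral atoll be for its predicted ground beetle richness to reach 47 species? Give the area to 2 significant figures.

16 mi²

47 = 17.66 × A^0.35  ⇒  A^0.35 = 47/17.66 = 2.661
ln A = ln(2.661) / 0.35 = 0.9788 / 0.35 = 2.7966
A = e^2.7966 ≈ 16.39 mi²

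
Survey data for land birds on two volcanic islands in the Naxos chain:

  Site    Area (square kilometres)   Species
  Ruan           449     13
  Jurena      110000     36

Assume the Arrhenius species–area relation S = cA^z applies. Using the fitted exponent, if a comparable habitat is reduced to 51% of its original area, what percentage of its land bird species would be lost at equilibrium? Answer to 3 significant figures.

z = ln(36/13) / ln(110000/449) = 1.0186 / 5.5012 = 0.1852
S_new/S_old = (A_new/A_old)^z = 0.51^0.1852 = exp(0.1852 × -0.6733) = 0.8828
Fraction lost = 1 − 0.8828 = 0.1172

11.7%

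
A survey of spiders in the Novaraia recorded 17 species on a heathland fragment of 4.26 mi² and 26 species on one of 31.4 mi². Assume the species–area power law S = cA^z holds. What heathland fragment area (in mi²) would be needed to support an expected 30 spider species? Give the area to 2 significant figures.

z = ln(26/17) / ln(31.4/4.26) = 0.4249 / 1.9975 = 0.2127
c = 17 / 4.26^0.2127 = 17 / 1.361 = 12.49
A = (30/12.49)^(1/0.2127) ⇒ ln A = ln(2.402)/0.2127 = 4.1196
A = e^4.1196 ≈ 61.53 mi²

62 mi²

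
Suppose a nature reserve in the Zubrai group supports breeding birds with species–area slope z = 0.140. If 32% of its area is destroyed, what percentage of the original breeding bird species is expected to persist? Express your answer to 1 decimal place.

S_new/S_old = (A_new/A_old)^z = 0.68^0.14
= exp(0.14 × ln 0.68) = exp(0.14 × -0.3857) = exp(-0.0540) ≈ 0.9474

94.7%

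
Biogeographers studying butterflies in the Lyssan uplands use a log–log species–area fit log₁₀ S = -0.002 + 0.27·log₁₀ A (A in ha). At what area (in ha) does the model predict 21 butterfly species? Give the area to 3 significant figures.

80300 ha

21 = 0.9954 × A^0.27  ⇒  A^0.27 = 21/0.9954 = 21.1
ln A = ln(21.1) / 0.27 = 3.0491 / 0.27 = 11.2931
A = e^11.2931 ≈ 80263 ha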